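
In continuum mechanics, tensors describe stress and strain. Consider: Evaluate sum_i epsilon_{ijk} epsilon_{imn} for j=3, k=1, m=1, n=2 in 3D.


Using the identity: epsilon_{ijk} epsilon_{imn} = delta_{jm} delta_{kn} - delta_{jn} delta_{km}.
delta_{31} = 0
delta_{12} = 0
delta_{32} = 0
delta_{11} = 1
Result = 0 * 0 - 0 * 1 = 0 - 0 = 0

0


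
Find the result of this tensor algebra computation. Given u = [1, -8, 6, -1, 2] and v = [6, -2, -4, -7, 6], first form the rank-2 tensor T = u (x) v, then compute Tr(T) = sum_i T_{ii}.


The outer product gives T_{ij} = u_i v_j.
The trace (contraction) is Tr(T) = sum_i T_{ii} = sum_i u_i v_i.
Diagonal entries:
T_{11} = u_1 * v_1 = 1 * 6 = 6
T_{22} = u_2 * v_2 = -8 * -2 = 16
T_{33} = u_3 * v_3 = 6 * -4 = -24
T_{44} = u_4 * v_4 = -1 * -7 = 7
T_{55} = u_5 * v_5 = 2 * 6 = 12
Tr(T) = 6 + 16 + -24 + 7 + 12 = 17

17


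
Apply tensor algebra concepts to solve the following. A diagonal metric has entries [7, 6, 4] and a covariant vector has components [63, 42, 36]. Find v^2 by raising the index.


To raise an index with a diagonal metric: v^i = v_i / g_{ii}.
For index 2: v_2 = 42, g_{22} = 6
v^2 = 42 / 6 = 7

7


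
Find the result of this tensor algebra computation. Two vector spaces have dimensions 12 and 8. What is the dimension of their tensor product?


The dimension of a tensor product is the product of dimensions.
dim(V) = 12, dim(W) = 8
dim(V (x) W) = 12 * 8 = 96

96


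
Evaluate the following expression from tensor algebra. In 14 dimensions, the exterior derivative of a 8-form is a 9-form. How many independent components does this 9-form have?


The exterior derivative of a p-form is a (p+1)-form.
Its number of independent components is C(n, p+1).
n = 14, p+1 = 9
C(14, 9) = 2002

2002


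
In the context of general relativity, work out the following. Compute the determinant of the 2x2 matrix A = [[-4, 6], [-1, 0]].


For a 2x2 matrix [[a, b], [c, d]], det = a*d - b*c.
a = -4, b = 6, c = -1, d = 0
a*d = -4 * 0 = 0
b*c = 6 * -1 = -6
det = 0 - -6 = 6

6


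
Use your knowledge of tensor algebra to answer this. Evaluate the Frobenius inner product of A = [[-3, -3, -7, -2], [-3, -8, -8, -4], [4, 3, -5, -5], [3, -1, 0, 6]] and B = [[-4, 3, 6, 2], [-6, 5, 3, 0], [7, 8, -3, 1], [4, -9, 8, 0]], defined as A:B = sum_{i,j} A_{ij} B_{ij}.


A:B = sum over all i,j of A_{ij} * B_{ij}.
Row 1: -3*-4=12, -3*3=-9, -7*6=-42, -2*2=-4 => row sum = -43
Row 2: -3*-6=18, -8*5=-40, -8*3=-24, -4*0=0 => row sum = -46
Row 3: 4*7=28, 3*8=24, -5*-3=15, -5*1=-5 => row sum = 62
Row 4: 3*4=12, -1*-9=9, 0*8=0, 6*0=0 => row sum = 21
Total = -43 + -46 + 62 + 21 = -6

-6


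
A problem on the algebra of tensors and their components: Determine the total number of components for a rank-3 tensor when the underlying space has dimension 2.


The number of components of a rank-r tensor in d dimensions is d^r.
Here d = 2 and r = 3.
2^3 = 8

8


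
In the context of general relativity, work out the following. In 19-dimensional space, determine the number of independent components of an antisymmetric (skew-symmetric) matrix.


An antisymmetric rank-2 tensor satisfies A_{ij} = -A_{ji}, so diagonal entries are zero.
The independent components are the upper-triangular entries: C(n, 2) = n(n-1)/2.
n = 19
C(19, 2) = 19 * 18 / 2 = 342 / 2 = 171

171


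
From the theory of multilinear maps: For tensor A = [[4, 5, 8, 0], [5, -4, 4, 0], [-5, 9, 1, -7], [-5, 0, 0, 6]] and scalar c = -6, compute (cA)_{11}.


Scalar multiplication: (cA)_{ij} = c * A_{ij}.
c = -6
A_{11} = 4
(cA)_{11} = -6 * 4 = -24

-24


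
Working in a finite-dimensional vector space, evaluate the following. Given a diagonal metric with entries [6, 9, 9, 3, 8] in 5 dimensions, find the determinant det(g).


For a diagonal metric, the determinant is the product of diagonal entries.
Diagonal entries: 6, 9, 9, 3, 8
det(g) = 6 * 9 * 9 * 3 * 8 = 11664

11664


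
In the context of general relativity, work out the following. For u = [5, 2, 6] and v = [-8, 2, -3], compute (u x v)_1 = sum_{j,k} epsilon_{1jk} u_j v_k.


(u x v)_1 = sum_{j,k} epsilon_{1jk} u_j v_k. Only permutations of (1,2,3) contribute; the two non-zero terms are:
eps_{123} u_2 v_3 = 1 * 2 * -3 = -6
eps_{132} u_3 v_2 = -1 * 6 * 2 = -12
(u x v)_1 = -18

-18


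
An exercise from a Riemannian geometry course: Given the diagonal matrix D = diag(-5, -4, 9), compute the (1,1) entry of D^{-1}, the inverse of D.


For a diagonal matrix, the inverse has entries (D^{-1})_{ii} = 1/d_{ii}.
The diagonal entries are: d_{11} = -5, d_{22} = -4, d_{33} = 9
We need (D^{-1})_{11} = 1/d_{11} = 1/-5 = -1/5

-1/5


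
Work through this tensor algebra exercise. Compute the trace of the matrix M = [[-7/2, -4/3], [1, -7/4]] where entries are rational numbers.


The trace is the sum of diagonal entries.
Diagonal: M[1,1] = -7/2, M[2,2] = -7/4
Tr(M) = -7/2 + -7/4
Computing step by step:
After adding M[1,1]: -7/2
After adding M[2,2]: -21/4
Tr(M) = -21/4

-21/4


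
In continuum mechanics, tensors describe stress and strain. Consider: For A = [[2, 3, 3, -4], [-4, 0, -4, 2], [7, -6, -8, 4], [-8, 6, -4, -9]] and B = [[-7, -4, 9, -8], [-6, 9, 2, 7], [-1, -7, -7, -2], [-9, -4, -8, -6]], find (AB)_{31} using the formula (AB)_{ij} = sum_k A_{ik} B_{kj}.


(AB)_{ij} = sum_k A_{ik} B_{kj}.
For i=3, j=1:
A_{31} * B_{11} = 7 * -7 = -49
A_{32} * B_{21} = -6 * -6 = 36
A_{33} * B_{31} = -8 * -1 = 8
A_{34} * B_{41} = 4 * -9 = -36
Sum = -49 + 36 + 8 + -36 = -41

-41


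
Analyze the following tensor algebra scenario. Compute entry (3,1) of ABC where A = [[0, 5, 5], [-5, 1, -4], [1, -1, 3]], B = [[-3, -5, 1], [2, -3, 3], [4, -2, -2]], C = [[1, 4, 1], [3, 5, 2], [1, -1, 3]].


(ABC)_{31} = sum_m (AB)_{3m} C_{m1}. First compute row 3 of AB.
(AB)_{31} = 1*-3 + -1*2 + 3*4 = 7
(AB)_{32} = 1*-5 + -1*-3 + 3*-2 = -8
(AB)_{33} = 1*1 + -1*3 + 3*-2 = -8
Now contract with column 1 of C:
(AB)_{31} * C_{11} = 7 * 1 = 7
(AB)_{32} * C_{21} = -8 * 3 = -24
(AB)_{33} * C_{31} = -8 * 1 = -8
(ABC)_{31} = 7 + -24 + -8 = -25

-25


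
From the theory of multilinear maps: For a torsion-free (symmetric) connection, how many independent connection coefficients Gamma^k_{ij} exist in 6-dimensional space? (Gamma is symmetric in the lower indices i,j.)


Christoffel symbols Gamma^k_{ij} are symmetric in i,j, so there are d * d(d+1)/2 independent symbols.
d = 6
d(d+1)/2 = 6 * 7 / 2 = 21
Total = 6 * 21 = 126

126


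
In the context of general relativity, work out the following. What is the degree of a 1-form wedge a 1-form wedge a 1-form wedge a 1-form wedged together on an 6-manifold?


The degree of a wedge product is the sum of the degrees of the individual forms.
Degrees: 1, 1, 1, 1
Total degree = 1 + 1 + 1 + 1 = 4

4


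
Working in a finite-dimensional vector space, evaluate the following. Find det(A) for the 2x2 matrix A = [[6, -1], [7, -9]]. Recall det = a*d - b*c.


For a 2x2 matrix [[a, b], [c, d]], det = a*d - b*c.
a = 6, b = -1, c = 7, d = -9
a*d = 6 * -9 = -54
b*c = -1 * 7 = -7
det = -54 - -7 = -47

-47


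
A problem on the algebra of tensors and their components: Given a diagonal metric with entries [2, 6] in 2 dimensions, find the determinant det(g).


For a diagonal metric, the determinant is the product of diagonal entries.
Diagonal entries: 2, 6
det(g) = 2 * 6 = 12

12


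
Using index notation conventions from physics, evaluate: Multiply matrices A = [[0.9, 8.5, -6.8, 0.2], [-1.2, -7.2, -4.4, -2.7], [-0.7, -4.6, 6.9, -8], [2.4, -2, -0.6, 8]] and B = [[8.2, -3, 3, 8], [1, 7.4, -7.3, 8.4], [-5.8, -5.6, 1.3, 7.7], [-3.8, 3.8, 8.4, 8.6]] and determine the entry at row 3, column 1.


(AB)_{ij} = sum_k A_{ik} B_{kj}.
For i=3, j=1:
A_{31} * B_{11} = -0.7 * 8.2 = -5.74
A_{32} * B_{21} = -4.6 * 1 = -4.6
A_{33} * B_{31} = 6.9 * -5.8 = -40.02
A_{34} * B_{41} = -8 * -3.8 = 30.4
Sum = -5.74 + -4.6 + -40.02 + 30.4 = -19.96

-19.96


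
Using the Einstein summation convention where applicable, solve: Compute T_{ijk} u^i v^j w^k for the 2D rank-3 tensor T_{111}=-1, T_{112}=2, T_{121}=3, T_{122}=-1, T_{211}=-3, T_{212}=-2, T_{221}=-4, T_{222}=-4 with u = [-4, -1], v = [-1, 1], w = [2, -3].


S = sum over i,j,k of T_{ijk} u_i v_j w_k. Expanding all 8 terms:
T_{111}*u_1*v_1*w_1 = -1*-4*-1*2 = -8  (running total: -8)
T_{112}*u_1*v_1*w_2 = 2*-4*-1*-3 = -24  (running total: -32)
T_{121}*u_1*v_2*w_1 = 3*-4*1*2 = -24  (running total: -56)
T_{122}*u_1*v_2*w_2 = -1*-4*1*-3 = -12  (running total: -68)
T_{211}*u_2*v_1*w_1 = -3*-1*-1*2 = -6  (running total: -74)
T_{212}*u_2*v_1*w_2 = -2*-1*-1*-3 = 6  (running total: -68)
T_{221}*u_2*v_2*w_1 = -4*-1*1*2 = 8  (running total: -60)
T_{222}*u_2*v_2*w_2 = -4*-1*1*-3 = -12  (running total: -72)
S = -72

-72


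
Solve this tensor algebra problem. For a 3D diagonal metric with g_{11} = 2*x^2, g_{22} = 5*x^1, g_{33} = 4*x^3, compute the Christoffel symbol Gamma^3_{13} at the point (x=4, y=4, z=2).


For a diagonal metric, Gamma^k_{ij} = (1/2) g^{kk} (dg_{ik}/dx_j + dg_{jk}/dx_i - dg_{ij}/dx_k).
The metric is diagonal, so g_{ab} = 0 for a != b.
At the given point: g_{11} = 32, g_{22} = 20, g_{33} = 256
g^{33} = 1/256
dg_{13}/dx_3 = 0 (off-diagonal)
dg_{33}/dx_1 = dg_{33}/dx_1 = 192
dg_{13}/dx_3 = 0 (off-diagonal)
Numerator = 0 + 192 - 0 = 192
Gamma^3_{13} = 192 / (2 * 256) = 3/8

3/8


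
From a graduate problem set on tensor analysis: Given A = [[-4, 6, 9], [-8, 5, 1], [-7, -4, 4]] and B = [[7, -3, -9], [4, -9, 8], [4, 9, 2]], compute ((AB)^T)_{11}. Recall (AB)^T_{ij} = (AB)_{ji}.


(AB)^T_{ij} = (AB)_{ji} = sum_k A_{jk} B_{ki}.
For i=1, j=1 we need (AB)_{11}:
A_{11} * B_{11} = -4 * 7 = -28
A_{12} * B_{21} = 6 * 4 = 24
A_{13} * B_{31} = 9 * 4 = 36
Sum = -28 + 24 + 36 = 32

32


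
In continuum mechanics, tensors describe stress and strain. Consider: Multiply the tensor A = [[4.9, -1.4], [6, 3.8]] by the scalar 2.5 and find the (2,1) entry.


Scalar multiplication: (cA)_{ij} = c * A_{ij}.
c = 2.5
A_{21} = 6
(cA)_{21} = 2.5 * 6 = 15

15


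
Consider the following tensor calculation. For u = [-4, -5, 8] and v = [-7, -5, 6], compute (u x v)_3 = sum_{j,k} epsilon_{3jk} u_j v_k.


(u x v)_3 = sum_{j,k} epsilon_{3jk} u_j v_k. Only permutations of (1,2,3) contribute; the two non-zero terms are:
eps_{312} u_1 v_2 = 1 * -4 * -5 = 20
eps_{321} u_2 v_1 = -1 * -5 * -7 = -35
(u x v)_3 = -15

-15


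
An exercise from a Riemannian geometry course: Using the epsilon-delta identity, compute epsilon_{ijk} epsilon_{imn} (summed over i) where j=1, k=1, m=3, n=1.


Using the identity: epsilon_{ijk} epsilon_{imn} = delta_{jm} delta_{kn} - delta_{jn} delta_{km}.
delta_{13} = 0
delta_{11} = 1
delta_{11} = 1
delta_{13} = 0
Result = 0 * 1 - 1 * 0 = 0 - 0 = 0

0


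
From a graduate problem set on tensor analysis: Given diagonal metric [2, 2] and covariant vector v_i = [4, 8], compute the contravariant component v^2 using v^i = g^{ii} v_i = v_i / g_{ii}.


To raise an index with a diagonal metric: v^i = v_i / g_{ii}.
For index 2: v_2 = 8, g_{22} = 2
v^2 = 8 / 2 = 4

4


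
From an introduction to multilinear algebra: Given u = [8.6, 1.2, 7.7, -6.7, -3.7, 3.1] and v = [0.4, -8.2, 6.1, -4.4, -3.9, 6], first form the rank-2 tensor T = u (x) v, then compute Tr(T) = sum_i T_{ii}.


The outer product gives T_{ij} = u_i v_j.
The trace (contraction) is Tr(T) = sum_i T_{ii} = sum_i u_i v_i.
Diagonal entries:
T_{11} = u_1 * v_1 = 8.6 * 0.4 = 3.44
T_{22} = u_2 * v_2 = 1.2 * -8.2 = -9.84
T_{33} = u_3 * v_3 = 7.7 * 6.1 = 46.97
T_{44} = u_4 * v_4 = -6.7 * -4.4 = 29.48
T_{55} = u_5 * v_5 = -3.7 * -3.9 = 14.43
T_{66} = u_6 * v_6 = 3.1 * 6 = 18.6
Tr(T) = 3.44 + -9.84 + 46.97 + 29.48 + 14.43 + 18.6 = 103.08

103.08


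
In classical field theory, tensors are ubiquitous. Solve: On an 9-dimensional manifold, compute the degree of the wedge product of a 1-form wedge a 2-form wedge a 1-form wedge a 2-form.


The degree of a wedge product is the sum of the degrees of the individual forms.
Degrees: 1, 2, 1, 2
Total degree = 1 + 2 + 1 + 2 = 6

6


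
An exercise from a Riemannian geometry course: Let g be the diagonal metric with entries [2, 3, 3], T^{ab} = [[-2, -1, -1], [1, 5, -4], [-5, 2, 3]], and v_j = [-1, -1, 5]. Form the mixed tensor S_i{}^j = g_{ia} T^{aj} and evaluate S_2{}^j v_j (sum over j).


Step 1: lower the first index. For a diagonal metric, g_{ia} T^{aj} = g_{ii} T^{ij} (no sum on i).
g_{22} = 3
S_2{}^1 = 3 * T^{21} = 3 * 1 = 3
S_2{}^2 = 3 * T^{22} = 3 * 5 = 15
S_2{}^3 = 3 * T^{23} = 3 * -4 = -12
Step 2: contract S_2{}^j with v_j.
S_2{}^1 * v_1 = 3 * -1 = -3
S_2{}^2 * v_2 = 15 * -1 = -15
S_2{}^3 * v_3 = -12 * 5 = -60
Result = -3 + -15 + -60 = -78

-78


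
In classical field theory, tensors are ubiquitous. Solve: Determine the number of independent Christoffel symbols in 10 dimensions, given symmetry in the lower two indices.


Christoffel symbols Gamma^k_{ij} are symmetric in i,j, so there are d * d(d+1)/2 independent symbols.
d = 10
d(d+1)/2 = 10 * 11 / 2 = 55
Total = 10 * 55 = 550

550


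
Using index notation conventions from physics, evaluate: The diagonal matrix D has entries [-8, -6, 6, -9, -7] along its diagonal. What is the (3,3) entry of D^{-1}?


For a diagonal matrix, the inverse has entries (D^{-1})_{ii} = 1/d_{ii}.
The diagonal entries are: d_{11} = -8, d_{22} = -6, d_{33} = 6, d_{44} = -9, d_{55} = -7
We need (D^{-1})_{33} = 1/d_{33} = 1/6 = 1/6

1/6


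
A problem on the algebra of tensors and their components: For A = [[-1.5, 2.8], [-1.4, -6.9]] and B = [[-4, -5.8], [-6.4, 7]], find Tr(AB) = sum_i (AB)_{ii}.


Tr(AB) = sum_i (AB)_{ii} where (AB)_{ii} = sum_k A_{ik} B_{ki}.
(AB)_{11} = -1.5*-4 + 2.8*-6.4 = -11.92
(AB)_{22} = -1.4*-5.8 + -6.9*7 = -40.18
Tr(AB) = -11.92 + -40.18 = -52.1

-52.1


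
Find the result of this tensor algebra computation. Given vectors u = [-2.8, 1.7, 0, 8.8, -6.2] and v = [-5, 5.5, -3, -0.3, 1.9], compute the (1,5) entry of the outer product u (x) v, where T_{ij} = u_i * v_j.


The outer product entry T_{ij} = u_i * v_j.
We need i=1, j=5.
u_1 = -2.8, v_5 = 1.9
T_{1,5} = -2.8 * 1.9 = -5.32

-5.32


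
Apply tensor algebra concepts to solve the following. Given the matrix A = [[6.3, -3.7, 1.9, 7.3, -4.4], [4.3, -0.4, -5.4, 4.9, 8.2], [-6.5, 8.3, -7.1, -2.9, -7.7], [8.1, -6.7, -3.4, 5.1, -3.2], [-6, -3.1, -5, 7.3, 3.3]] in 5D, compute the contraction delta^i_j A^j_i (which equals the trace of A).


The contraction (trace) of a rank-2 tensor is the sum of its diagonal elements.
Diagonal entries: A[1,1] = 6.3, A[2,2] = -0.4, A[3,3] = -7.1, A[4,4] = 5.1, A[5,5] = 3.3
Tr(A) = 6.3 + -0.4 + -7.1 + 5.1 + 3.3 = 7.2

7.2


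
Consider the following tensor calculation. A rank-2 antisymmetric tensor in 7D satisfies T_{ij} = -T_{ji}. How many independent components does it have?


An antisymmetric rank-2 tensor satisfies A_{ij} = -A_{ji}, so diagonal entries are zero.
The independent components are the upper-triangular entries: C(n, 2) = n(n-1)/2.
n = 7
C(7, 2) = 7 * 6 / 2 = 42 / 2 = 21

21


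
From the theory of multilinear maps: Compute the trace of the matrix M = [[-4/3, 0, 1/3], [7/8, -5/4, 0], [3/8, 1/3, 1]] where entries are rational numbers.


The trace is the sum of diagonal entries.
Diagonal: M[1,1] = -4/3, M[2,2] = -5/4, M[3,3] = 1
Tr(M) = -4/3 + -5/4 + 1
Computing step by step:
After adding M[1,1]: -4/3
After adding M[2,2]: -31/12
After adding M[3,3]: -19/12
Tr(M) = -19/12

-19/12


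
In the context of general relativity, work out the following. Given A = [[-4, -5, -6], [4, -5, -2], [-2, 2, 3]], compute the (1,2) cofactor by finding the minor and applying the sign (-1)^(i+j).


To find cofactor C_{12}, delete row 1 and column 2.
The resulting 2x2 submatrix is: [[4, -2], [-2, 3]]
Minor M_{12} = 4*3 - -2*-2
  = 12 - 4 = 8
Sign = (-1)^(1+2) = (-1)^3 = -1
Cofactor C_{12} = -1 * 8 = -8

-8


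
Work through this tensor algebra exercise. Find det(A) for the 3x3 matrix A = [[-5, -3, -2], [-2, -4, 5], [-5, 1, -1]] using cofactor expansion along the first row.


Expanding along the first row, det(A) = a11*M_11 - a12*M_12 + a13*M_13, where M_1j is the (1,j) minor.
Minor M_11 = -4*-1 - 5*1 = -1
Minor M_12 = -2*-1 - 5*-5 = 27
Minor M_13 = -2*1 - -4*-5 = -22
det = -5*(-1) - -3*(27) + -2*(-22)
    = 5 - -81 + 44
    = 130

130


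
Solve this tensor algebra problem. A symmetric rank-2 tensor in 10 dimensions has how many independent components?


A symmetric rank-2 tensor in d dimensions has d(d+1)/2 independent components.
d = 10
d(d+1)/2 = 10 * 11 / 2 = 110 / 2 = 55

55


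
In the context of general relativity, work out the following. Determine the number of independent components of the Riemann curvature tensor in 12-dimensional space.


The Riemann tensor in d dimensions has d^2(d^2 - 1)/12 independent components.
d = 12, so d^2 = 144
d^2 - 1 = 143
d^2(d^2 - 1) = 144 * 143 = 20592
Divide by 12: 20592 / 12 = 1716

1716


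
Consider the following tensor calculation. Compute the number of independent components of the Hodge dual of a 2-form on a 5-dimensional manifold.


The Hodge dual of a p-form on an n-dimensional manifold is an (n-p)-form.
n = 5, p = 2, so dual degree = 5 - 2 = 3
The number of components is C(n, n-p) = C(5, 3) = 10

10


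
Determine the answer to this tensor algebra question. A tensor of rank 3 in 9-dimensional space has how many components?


The number of components of a rank-r tensor in d dimensions is d^r.
Here d = 9 and r = 3.
9^3 = 729

729


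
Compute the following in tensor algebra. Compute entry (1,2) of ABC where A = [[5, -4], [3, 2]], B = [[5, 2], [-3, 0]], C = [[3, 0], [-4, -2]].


(ABC)_{12} = sum_m (AB)_{1m} C_{m2}. First compute row 1 of AB.
(AB)_{11} = 5*5 + -4*-3 = 37
(AB)_{12} = 5*2 + -4*0 = 10
Now contract with column 2 of C:
(AB)_{11} * C_{12} = 37 * 0 = 0
(AB)_{12} * C_{22} = 10 * -2 = -20
(ABC)_{12} = 0 + -20 = -20

-20


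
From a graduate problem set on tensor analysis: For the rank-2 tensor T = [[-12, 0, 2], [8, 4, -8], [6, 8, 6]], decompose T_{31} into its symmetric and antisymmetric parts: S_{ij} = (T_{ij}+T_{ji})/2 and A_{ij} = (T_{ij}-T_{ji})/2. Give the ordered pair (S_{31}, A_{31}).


T_{31} = 6
T_{13} = 2
S_{31} = (6 + 2)/2 = 8/2 = 4
A_{31} = (6 - 2)/2 = 4/2 = 2
Check: S + A = 4 + 2 = 6 = T_{31}.

(4, 2)


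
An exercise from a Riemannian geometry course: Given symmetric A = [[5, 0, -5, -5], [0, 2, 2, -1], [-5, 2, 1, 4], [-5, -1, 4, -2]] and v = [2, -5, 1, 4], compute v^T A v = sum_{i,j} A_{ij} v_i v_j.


First compute Av:
(Av)_1 = 5*2 + 0*-5 + -5*1 + -5*4 = -15
(Av)_2 = 0*2 + 2*-5 + 2*1 + -1*4 = -12
(Av)_3 = -5*2 + 2*-5 + 1*1 + 4*4 = -3
(Av)_4 = -5*2 + -1*-5 + 4*1 + -2*4 = -9
Av = [-15, -12, -3, -9]
Then v^T (Av) = 2*-15 + -5*-12 + 1*-3 + 4*-9
= -30 + 60 + -3 + -36 = -9

-9


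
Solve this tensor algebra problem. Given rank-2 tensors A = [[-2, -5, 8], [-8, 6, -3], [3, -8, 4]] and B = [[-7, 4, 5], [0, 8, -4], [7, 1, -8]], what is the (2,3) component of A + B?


Tensor addition is component-wise: (A + B)_{ij} = A_{ij} + B_{ij}.
A_{23} = -3
B_{23} = -4
(A + B)_{23} = -3 + -4 = -7

-7


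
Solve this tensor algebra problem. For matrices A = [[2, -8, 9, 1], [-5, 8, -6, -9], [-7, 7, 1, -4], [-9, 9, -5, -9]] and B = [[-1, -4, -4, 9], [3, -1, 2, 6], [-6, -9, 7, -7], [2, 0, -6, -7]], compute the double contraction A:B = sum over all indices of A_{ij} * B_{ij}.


A:B = sum over all i,j of A_{ij} * B_{ij}.
Row 1: 2*-1=-2, -8*-4=32, 9*-4=-36, 1*9=9 => row sum = 3
Row 2: -5*3=-15, 8*-1=-8, -6*2=-12, -9*6=-54 => row sum = -89
Row 3: -7*-6=42, 7*-9=-63, 1*7=7, -4*-7=28 => row sum = 14
Row 4: -9*2=-18, 9*0=0, -5*-6=30, -9*-7=63 => row sum = 75
Total = 3 + -89 + 14 + 75 = 3

3


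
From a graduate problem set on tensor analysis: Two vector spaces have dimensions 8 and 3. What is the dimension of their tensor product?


The dimension of a tensor product is the product of dimensions.
dim(V) = 8, dim(W) = 3
dim(V (x) W) = 8 * 3 = 24

24


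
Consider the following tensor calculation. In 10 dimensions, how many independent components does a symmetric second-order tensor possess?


A symmetric rank-2 tensor in d dimensions has d(d+1)/2 independent components.
d = 10
d(d+1)/2 = 10 * 11 / 2 = 110 / 2 = 55

55


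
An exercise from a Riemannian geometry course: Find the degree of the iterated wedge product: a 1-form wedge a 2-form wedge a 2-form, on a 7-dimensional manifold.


The degree of a wedge product is the sum of the degrees of the individual forms.
Degrees: 1, 2, 2
Total degree = 1 + 2 + 2 = 5

5


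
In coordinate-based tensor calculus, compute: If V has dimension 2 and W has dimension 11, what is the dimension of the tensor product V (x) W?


The dimension of a tensor product is the product of dimensions.
dim(V) = 2, dim(W) = 11
dim(V (x) W) = 2 * 11 = 22

22


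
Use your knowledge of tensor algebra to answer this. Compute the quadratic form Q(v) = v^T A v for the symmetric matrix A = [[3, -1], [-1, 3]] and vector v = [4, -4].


First compute Av:
(Av)_1 = 3*4 + -1*-4 = 16
(Av)_2 = -1*4 + 3*-4 = -16
Av = [16, -16]
Then v^T (Av) = 4*16 + -4*-16
= 64 + 64 = 128

128


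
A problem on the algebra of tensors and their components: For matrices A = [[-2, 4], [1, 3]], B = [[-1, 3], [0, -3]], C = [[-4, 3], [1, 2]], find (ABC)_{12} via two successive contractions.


(ABC)_{12} = sum_m (AB)_{1m} C_{m2}. First compute row 1 of AB.
(AB)_{11} = -2*-1 + 4*0 = 2
(AB)_{12} = -2*3 + 4*-3 = -18
Now contract with column 2 of C:
(AB)_{11} * C_{12} = 2 * 3 = 6
(AB)_{12} * C_{22} = -18 * 2 = -36
(ABC)_{12} = 6 + -36 = -30

-30


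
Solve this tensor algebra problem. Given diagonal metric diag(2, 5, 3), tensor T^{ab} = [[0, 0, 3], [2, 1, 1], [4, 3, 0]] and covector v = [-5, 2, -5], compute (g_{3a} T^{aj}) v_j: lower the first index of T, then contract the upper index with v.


Step 1: lower the first index. For a diagonal metric, g_{ia} T^{aj} = g_{ii} T^{ij} (no sum on i).
g_{33} = 3
S_3{}^1 = 3 * T^{31} = 3 * 4 = 12
S_3{}^2 = 3 * T^{32} = 3 * 3 = 9
S_3{}^3 = 3 * T^{33} = 3 * 0 = 0
Step 2: contract S_3{}^j with v_j.
S_3{}^1 * v_1 = 12 * -5 = -60
S_3{}^2 * v_2 = 9 * 2 = 18
S_3{}^3 * v_3 = 0 * -5 = 0
Result = -60 + 18 + 0 = -42

-42


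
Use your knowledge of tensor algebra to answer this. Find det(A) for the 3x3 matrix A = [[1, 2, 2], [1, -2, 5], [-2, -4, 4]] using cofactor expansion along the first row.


Expanding along the first row, det(A) = a11*M_11 - a12*M_12 + a13*M_13, where M_1j is the (1,j) minor.
Minor M_11 = -2*4 - 5*-4 = 12
Minor M_12 = 1*4 - 5*-2 = 14
Minor M_13 = 1*-4 - -2*-2 = -8
det = 1*(12) - 2*(14) + 2*(-8)
    = 12 - 28 + -16
    = -32

-32


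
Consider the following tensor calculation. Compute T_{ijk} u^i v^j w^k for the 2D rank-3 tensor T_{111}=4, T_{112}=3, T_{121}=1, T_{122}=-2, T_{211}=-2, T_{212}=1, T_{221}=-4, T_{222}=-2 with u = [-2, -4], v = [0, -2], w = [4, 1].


S = sum over i,j,k of T_{ijk} u_i v_j w_k. Expanding all 8 terms:
T_{111}*u_1*v_1*w_1 = 4*-2*0*4 = 0  (running total: 0)
T_{112}*u_1*v_1*w_2 = 3*-2*0*1 = 0  (running total: 0)
T_{121}*u_1*v_2*w_1 = 1*-2*-2*4 = 16  (running total: 16)
T_{122}*u_1*v_2*w_2 = -2*-2*-2*1 = -8  (running total: 8)
T_{211}*u_2*v_1*w_1 = -2*-4*0*4 = 0  (running total: 8)
T_{212}*u_2*v_1*w_2 = 1*-4*0*1 = 0  (running total: 8)
T_{221}*u_2*v_2*w_1 = -4*-4*-2*4 = -128  (running total: -120)
T_{222}*u_2*v_2*w_2 = -2*-4*-2*1 = -16  (running total: -136)
S = -136

-136


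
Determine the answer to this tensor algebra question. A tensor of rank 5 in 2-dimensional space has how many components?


The number of components of a rank-r tensor in d dimensions is d^r.
Here d = 2 and r = 5.
2^5 = 32

32


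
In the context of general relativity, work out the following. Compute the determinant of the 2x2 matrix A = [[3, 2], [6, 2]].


For a 2x2 matrix [[a, b], [c, d]], det = a*d - b*c.
a = 3, b = 2, c = 6, d = 2
a*d = 3 * 2 = 6
b*c = 2 * 6 = 12
det = 6 - 12 = -6

-6


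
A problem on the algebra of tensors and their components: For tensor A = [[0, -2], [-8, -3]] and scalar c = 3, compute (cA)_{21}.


Scalar multiplication: (cA)_{ij} = c * A_{ij}.
c = 3
A_{21} = -8
(cA)_{21} = 3 * -8 = -24

-24


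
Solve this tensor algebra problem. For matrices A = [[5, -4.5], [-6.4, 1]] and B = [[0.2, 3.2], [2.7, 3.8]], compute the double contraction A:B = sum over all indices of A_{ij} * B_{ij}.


A:B = sum over all i,j of A_{ij} * B_{ij}.
Row 1: 5*0.2=1, -4.5*3.2=-14.4 => row sum = -13.4
Row 2: -6.4*2.7=-17.28, 1*3.8=3.8 => row sum = -13.48
Total = -13.4 + -13.48 = -26.88

-26.88


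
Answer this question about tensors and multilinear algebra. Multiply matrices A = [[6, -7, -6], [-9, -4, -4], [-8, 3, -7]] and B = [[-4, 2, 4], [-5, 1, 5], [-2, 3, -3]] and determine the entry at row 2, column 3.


(AB)_{ij} = sum_k A_{ik} B_{kj}.
For i=2, j=3:
A_{21} * B_{13} = -9 * 4 = -36
A_{22} * B_{23} = -4 * 5 = -20
A_{23} * B_{33} = -4 * -3 = 12
Sum = -36 + -20 + 12 = -44

-44


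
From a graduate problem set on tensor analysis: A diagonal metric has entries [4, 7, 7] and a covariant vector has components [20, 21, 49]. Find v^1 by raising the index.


To raise an index with a diagonal metric: v^i = v_i / g_{ii}.
For index 1: v_1 = 20, g_{11} = 4
v^1 = 20 / 4 = 5

5


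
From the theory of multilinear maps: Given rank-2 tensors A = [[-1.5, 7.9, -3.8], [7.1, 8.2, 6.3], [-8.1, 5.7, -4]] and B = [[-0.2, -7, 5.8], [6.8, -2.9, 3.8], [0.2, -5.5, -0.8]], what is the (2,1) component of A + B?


Tensor addition is component-wise: (A + B)_{ij} = A_{ij} + B_{ij}.
A_{21} = 7.1
B_{21} = 6.8
(A + B)_{21} = 7.1 + 6.8 = 13.9

13.9


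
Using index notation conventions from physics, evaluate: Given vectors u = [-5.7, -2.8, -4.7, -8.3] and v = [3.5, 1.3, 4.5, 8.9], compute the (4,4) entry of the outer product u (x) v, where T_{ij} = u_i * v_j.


The outer product entry T_{ij} = u_i * v_j.
We need i=4, j=4.
u_4 = -8.3, v_4 = 8.9
T_{4,4} = -8.3 * 8.9 = -73.87

-73.87


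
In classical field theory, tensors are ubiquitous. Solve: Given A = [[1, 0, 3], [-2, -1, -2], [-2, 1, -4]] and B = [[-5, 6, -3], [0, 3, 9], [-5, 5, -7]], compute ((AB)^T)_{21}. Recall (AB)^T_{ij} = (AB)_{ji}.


(AB)^T_{ij} = (AB)_{ji} = sum_k A_{jk} B_{ki}.
For i=2, j=1 we need (AB)_{12}:
A_{11} * B_{12} = 1 * 6 = 6
A_{12} * B_{22} = 0 * 3 = 0
A_{13} * B_{32} = 3 * 5 = 15
Sum = 6 + 0 + 15 = 21

21


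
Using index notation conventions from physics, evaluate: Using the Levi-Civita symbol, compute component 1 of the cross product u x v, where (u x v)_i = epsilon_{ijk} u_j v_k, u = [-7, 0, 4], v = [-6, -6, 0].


(u x v)_1 = sum_{j,k} epsilon_{1jk} u_j v_k. Only permutations of (1,2,3) contribute; the two non-zero terms are:
eps_{123} u_2 v_3 = 1 * 0 * 0 = 0
eps_{132} u_3 v_2 = -1 * 4 * -6 = 24
(u x v)_1 = 24

24


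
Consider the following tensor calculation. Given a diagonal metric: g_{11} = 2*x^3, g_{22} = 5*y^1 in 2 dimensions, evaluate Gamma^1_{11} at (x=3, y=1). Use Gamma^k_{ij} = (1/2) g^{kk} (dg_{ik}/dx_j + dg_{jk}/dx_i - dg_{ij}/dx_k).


For a diagonal metric, Gamma^k_{ij} = (1/2) g^{kk} (dg_{ik}/dx_j + dg_{jk}/dx_i - dg_{ij}/dx_k).
The metric is diagonal, so g_{ab} = 0 for a != b.
At the given point: g_{11} = 54, g_{22} = 5
g^{11} = 1/54
dg_{11}/dx_1 = dg_{11}/dx_1 = 54
dg_{11}/dx_1 = dg_{11}/dx_1 = 54
dg_{11}/dx_1 = dg_{11}/dx_1 = 54
Numerator = 54 + 54 - 54 = 54
Gamma^1_{11} = 54 / (2 * 54) = 1/2

1/2


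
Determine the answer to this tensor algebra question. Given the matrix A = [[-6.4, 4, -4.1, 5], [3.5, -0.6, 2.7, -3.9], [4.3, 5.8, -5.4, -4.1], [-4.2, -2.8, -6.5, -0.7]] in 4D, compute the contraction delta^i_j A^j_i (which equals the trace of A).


The contraction (trace) of a rank-2 tensor is the sum of its diagonal elements.
Diagonal entries: A[1,1] = -6.4, A[2,2] = -0.6, A[3,3] = -5.4, A[4,4] = -0.7
Tr(A) = -6.4 + -0.6 + -5.4 + -0.7 = -13.1

-13.1


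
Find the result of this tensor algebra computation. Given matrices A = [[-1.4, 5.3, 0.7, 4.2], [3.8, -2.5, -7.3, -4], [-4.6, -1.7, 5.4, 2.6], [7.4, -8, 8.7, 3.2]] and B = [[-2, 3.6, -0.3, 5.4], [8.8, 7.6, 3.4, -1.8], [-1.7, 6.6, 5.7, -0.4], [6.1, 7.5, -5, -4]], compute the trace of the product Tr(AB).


Tr(AB) = sum_i (AB)_{ii} where (AB)_{ii} = sum_k A_{ik} B_{ki}.
(AB)_{11} = -1.4*-2 + 5.3*8.8 + 0.7*-1.7 + 4.2*6.1 = 73.87
(AB)_{22} = 3.8*3.6 + -2.5*7.6 + -7.3*6.6 + -4*7.5 = -83.5
(AB)_{33} = -4.6*-0.3 + -1.7*3.4 + 5.4*5.7 + 2.6*-5 = 13.38
(AB)_{44} = 7.4*5.4 + -8*-1.8 + 8.7*-0.4 + 3.2*-4 = 38.08
Tr(AB) = 73.87 + -83.5 + 13.38 + 38.08 = 41.83

41.83


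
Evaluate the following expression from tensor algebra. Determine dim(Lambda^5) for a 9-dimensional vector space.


The dimension of the space of p-forms on an n-dimensional space is C(n, p).
n = 9, p = 5
C(9, 5) = 9! / (5! * 4!) = 126

126


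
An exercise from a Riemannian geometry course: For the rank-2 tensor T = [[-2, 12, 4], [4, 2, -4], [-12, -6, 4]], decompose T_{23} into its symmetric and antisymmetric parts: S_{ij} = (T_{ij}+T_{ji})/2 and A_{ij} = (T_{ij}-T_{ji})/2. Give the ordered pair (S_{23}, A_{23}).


T_{23} = -4
T_{32} = -6
S_{23} = (-4 + -6)/2 = -10/2 = -5
A_{23} = (-4 - -6)/2 = 2/2 = 1
Check: S + A = -5 + 1 = -4 = T_{23}.

(-5, 1)


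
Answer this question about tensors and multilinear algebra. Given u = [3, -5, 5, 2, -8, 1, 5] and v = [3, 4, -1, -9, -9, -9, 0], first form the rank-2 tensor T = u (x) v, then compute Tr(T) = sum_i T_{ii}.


The outer product gives T_{ij} = u_i v_j.
The trace (contraction) is Tr(T) = sum_i T_{ii} = sum_i u_i v_i.
Diagonal entries:
T_{11} = u_1 * v_1 = 3 * 3 = 9
T_{22} = u_2 * v_2 = -5 * 4 = -20
T_{33} = u_3 * v_3 = 5 * -1 = -5
T_{44} = u_4 * v_4 = 2 * -9 = -18
T_{55} = u_5 * v_5 = -8 * -9 = 72
T_{66} = u_6 * v_6 = 1 * -9 = -9
T_{77} = u_7 * v_7 = 5 * 0 = 0
Tr(T) = 9 + -20 + -5 + -18 + 72 + -9 + 0 = 29

29


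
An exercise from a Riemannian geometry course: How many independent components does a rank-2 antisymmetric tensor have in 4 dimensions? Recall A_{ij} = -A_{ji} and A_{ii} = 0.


An antisymmetric rank-2 tensor satisfies A_{ij} = -A_{ji}, so diagonal entries are zero.
The independent components are the upper-triangular entries: C(n, 2) = n(n-1)/2.
n = 4
C(4, 2) = 4 * 3 / 2 = 12 / 2 = 6

6


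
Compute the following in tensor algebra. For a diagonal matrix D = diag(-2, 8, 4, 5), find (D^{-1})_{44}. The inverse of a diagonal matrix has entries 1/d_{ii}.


For a diagonal matrix, the inverse has entries (D^{-1})_{ii} = 1/d_{ii}.
The diagonal entries are: d_{11} = -2, d_{22} = 8, d_{33} = 4, d_{44} = 5
We need (D^{-1})_{44} = 1/d_{44} = 1/5 = 1/5

1/5


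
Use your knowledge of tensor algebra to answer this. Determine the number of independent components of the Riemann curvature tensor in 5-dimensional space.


The Riemann tensor in d dimensions has d^2(d^2 - 1)/12 independent components.
d = 5, so d^2 = 25
d^2 - 1 = 24
d^2(d^2 - 1) = 25 * 24 = 600
Divide by 12: 600 / 12 = 50

50


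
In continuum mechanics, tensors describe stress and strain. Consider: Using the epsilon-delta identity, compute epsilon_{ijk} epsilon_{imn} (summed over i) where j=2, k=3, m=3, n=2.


Using the identity: epsilon_{ijk} epsilon_{imn} = delta_{jm} delta_{kn} - delta_{jn} delta_{km}.
delta_{23} = 0
delta_{32} = 0
delta_{22} = 1
delta_{33} = 1
Result = 0 * 0 - 1 * 1 = 0 - 1 = -1

-1


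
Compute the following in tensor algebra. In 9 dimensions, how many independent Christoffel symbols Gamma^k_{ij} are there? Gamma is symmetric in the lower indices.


Christoffel symbols Gamma^k_{ij} are symmetric in i,j, so there are d * d(d+1)/2 independent symbols.
d = 9
d(d+1)/2 = 9 * 10 / 2 = 45
Total = 9 * 45 = 405

405


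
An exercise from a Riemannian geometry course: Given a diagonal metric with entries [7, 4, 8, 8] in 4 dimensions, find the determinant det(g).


For a diagonal metric, the determinant is the product of diagonal entries.
Diagonal entries: 7, 4, 8, 8
det(g) = 7 * 4 * 8 * 8 = 1792

1792


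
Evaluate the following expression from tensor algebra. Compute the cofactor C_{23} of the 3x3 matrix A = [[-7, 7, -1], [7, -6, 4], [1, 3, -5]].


To find cofactor C_{23}, delete row 2 and column 3.
The resulting 2x2 submatrix is: [[-7, 7], [1, 3]]
Minor M_{23} = -7*3 - 7*1
  = -21 - 7 = -28
Sign = (-1)^(2+3) = (-1)^5 = -1
Cofactor C_{23} = -1 * -28 = 28

28


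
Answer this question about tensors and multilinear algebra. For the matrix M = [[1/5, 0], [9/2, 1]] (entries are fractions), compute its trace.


The trace is the sum of diagonal entries.
Diagonal: M[1,1] = 1/5, M[2,2] = 1
Tr(M) = 1/5 + 1
Computing step by step:
After adding M[1,1]: 1/5
After adding M[2,2]: 6/5
Tr(M) = 6/5

6/5


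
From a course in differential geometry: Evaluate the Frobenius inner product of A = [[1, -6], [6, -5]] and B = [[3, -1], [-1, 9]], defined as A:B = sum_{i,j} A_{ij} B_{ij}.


A:B = sum over all i,j of A_{ij} * B_{ij}.
Row 1: 1*3=3, -6*-1=6 => row sum = 9
Row 2: 6*-1=-6, -5*9=-45 => row sum = -51
Total = 9 + -51 = -42

-42


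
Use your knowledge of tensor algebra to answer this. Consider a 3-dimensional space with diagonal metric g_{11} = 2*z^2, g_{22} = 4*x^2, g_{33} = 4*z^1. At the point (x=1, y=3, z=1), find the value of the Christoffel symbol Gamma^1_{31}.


For a diagonal metric, Gamma^k_{ij} = (1/2) g^{kk} (dg_{ik}/dx_j + dg_{jk}/dx_i - dg_{ij}/dx_k).
The metric is diagonal, so g_{ab} = 0 for a != b.
At the given point: g_{11} = 2, g_{22} = 4, g_{33} = 4
g^{11} = 1/2
dg_{31}/dx_1 = 0 (off-diagonal)
dg_{11}/dx_3 = dg_{11}/dx_3 = 4
dg_{31}/dx_1 = 0 (off-diagonal)
Numerator = 0 + 4 - 0 = 4
Gamma^1_{31} = 4 / (2 * 2) = 1

1


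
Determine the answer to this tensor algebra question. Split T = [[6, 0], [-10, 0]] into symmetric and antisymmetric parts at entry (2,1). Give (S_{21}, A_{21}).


T_{21} = -10
T_{12} = 0
S_{21} = (-10 + 0)/2 = -10/2 = -5
A_{21} = (-10 - 0)/2 = -10/2 = -5
Check: S + A = -5 + -5 = -10 = T_{21}.

(-5, -5)


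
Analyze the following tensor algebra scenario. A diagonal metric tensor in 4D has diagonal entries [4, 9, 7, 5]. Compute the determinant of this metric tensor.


For a diagonal metric, the determinant is the product of diagonal entries.
Diagonal entries: 4, 9, 7, 5
det(g) = 4 * 9 * 7 * 5 = 1260

1260


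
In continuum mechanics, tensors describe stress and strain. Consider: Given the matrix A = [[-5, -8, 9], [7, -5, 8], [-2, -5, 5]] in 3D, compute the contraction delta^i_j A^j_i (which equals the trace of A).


The contraction (trace) of a rank-2 tensor is the sum of its diagonal elements.
Diagonal entries: A[1,1] = -5, A[2,2] = -5, A[3,3] = 5
Tr(A) = -5 + -5 + 5 = -5

-5


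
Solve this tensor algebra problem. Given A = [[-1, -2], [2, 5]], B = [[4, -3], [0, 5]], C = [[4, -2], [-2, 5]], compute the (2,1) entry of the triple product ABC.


(ABC)_{21} = sum_m (AB)_{2m} C_{m1}. First compute row 2 of AB.
(AB)_{21} = 2*4 + 5*0 = 8
(AB)_{22} = 2*-3 + 5*5 = 19
Now contract with column 1 of C:
(AB)_{21} * C_{11} = 8 * 4 = 32
(AB)_{22} * C_{21} = 19 * -2 = -38
(ABC)_{21} = 32 + -38 = -6

-6


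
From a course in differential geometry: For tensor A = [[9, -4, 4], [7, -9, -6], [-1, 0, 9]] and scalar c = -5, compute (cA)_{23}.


Scalar multiplication: (cA)_{ij} = c * A_{ij}.
c = -5
A_{23} = -6
(cA)_{23} = -5 * -6 = 30

30


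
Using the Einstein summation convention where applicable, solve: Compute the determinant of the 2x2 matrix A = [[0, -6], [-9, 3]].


For a 2x2 matrix [[a, b], [c, d]], det = a*d - b*c.
a = 0, b = -6, c = -9, d = 3
a*d = 0 * 3 = 0
b*c = -6 * -9 = 54
det = 0 - 54 = -54

-54


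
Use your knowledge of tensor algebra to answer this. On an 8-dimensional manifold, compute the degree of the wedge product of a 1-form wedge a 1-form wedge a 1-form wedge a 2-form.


The degree of a wedge product is the sum of the degrees of the individual forms.
Degrees: 1, 1, 1, 2
Total degree = 1 + 1 + 1 + 2 = 5

5


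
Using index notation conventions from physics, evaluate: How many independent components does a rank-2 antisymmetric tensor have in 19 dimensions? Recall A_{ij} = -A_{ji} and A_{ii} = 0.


An antisymmetric rank-2 tensor satisfies A_{ij} = -A_{ji}, so diagonal entries are zero.
The independent components are the upper-triangular entries: C(n, 2) = n(n-1)/2.
n = 19
C(19, 2) = 19 * 18 / 2 = 342 / 2 = 171

171


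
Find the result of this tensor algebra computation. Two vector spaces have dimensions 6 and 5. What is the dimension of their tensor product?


The dimension of a tensor product is the product of dimensions.
dim(V) = 6, dim(W) = 5
dim(V (x) W) = 6 * 5 = 30

30


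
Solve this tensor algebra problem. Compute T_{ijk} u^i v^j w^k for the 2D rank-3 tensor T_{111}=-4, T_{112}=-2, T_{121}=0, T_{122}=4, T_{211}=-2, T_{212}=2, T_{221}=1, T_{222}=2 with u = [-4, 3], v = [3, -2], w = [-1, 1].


S = sum over i,j,k of T_{ijk} u_i v_j w_k. Expanding all 8 terms:
T_{111}*u_1*v_1*w_1 = -4*-4*3*-1 = -48  (running total: -48)
T_{112}*u_1*v_1*w_2 = -2*-4*3*1 = 24  (running total: -24)
T_{121}*u_1*v_2*w_1 = 0*-4*-2*-1 = 0  (running total: -24)
T_{122}*u_1*v_2*w_2 = 4*-4*-2*1 = 32  (running total: 8)
T_{211}*u_2*v_1*w_1 = -2*3*3*-1 = 18  (running total: 26)
T_{212}*u_2*v_1*w_2 = 2*3*3*1 = 18  (running total: 44)
T_{221}*u_2*v_2*w_1 = 1*3*-2*-1 = 6  (running total: 50)
T_{222}*u_2*v_2*w_2 = 2*3*-2*1 = -12  (running total: 38)
S = 38

38


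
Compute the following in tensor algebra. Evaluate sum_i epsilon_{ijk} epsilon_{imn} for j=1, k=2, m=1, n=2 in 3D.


Using the identity: epsilon_{ijk} epsilon_{imn} = delta_{jm} delta_{kn} - delta_{jn} delta_{km}.
delta_{11} = 1
delta_{22} = 1
delta_{12} = 0
delta_{21} = 0
Result = 1 * 1 - 0 * 0 = 1 - 0 = 1

1


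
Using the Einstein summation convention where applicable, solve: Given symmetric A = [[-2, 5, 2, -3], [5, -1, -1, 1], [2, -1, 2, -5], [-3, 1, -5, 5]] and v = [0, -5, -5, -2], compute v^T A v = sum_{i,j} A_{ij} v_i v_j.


First compute Av:
(Av)_1 = -2*0 + 5*-5 + 2*-5 + -3*-2 = -29
(Av)_2 = 5*0 + -1*-5 + -1*-5 + 1*-2 = 8
(Av)_3 = 2*0 + -1*-5 + 2*-5 + -5*-2 = 5
(Av)_4 = -3*0 + 1*-5 + -5*-5 + 5*-2 = 10
Av = [-29, 8, 5, 10]
Then v^T (Av) = 0*-29 + -5*8 + -5*5 + -2*10
= 0 + -40 + -25 + -20 = -85

-85


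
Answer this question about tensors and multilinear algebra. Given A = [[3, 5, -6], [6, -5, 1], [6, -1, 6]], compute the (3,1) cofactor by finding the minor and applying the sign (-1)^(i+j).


To find cofactor C_{31}, delete row 3 and column 1.
The resulting 2x2 submatrix is: [[5, -6], [-5, 1]]
Minor M_{31} = 5*1 - -6*-5
  = 5 - 30 = -25
Sign = (-1)^(3+1) = (-1)^4 = 1
Cofactor C_{31} = 1 * -25 = -25

-25


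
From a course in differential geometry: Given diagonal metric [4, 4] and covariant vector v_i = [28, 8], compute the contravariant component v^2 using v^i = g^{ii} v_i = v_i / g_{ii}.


To raise an index with a diagonal metric: v^i = v_i / g_{ii}.
For index 2: v_2 = 8, g_{22} = 4
v^2 = 8 / 4 = 2

2


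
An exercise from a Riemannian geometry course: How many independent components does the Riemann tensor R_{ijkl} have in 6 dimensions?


The Riemann tensor in d dimensions has d^2(d^2 - 1)/12 independent components.
d = 6, so d^2 = 36
d^2 - 1 = 35
d^2(d^2 - 1) = 36 * 35 = 1260
Divide by 12: 1260 / 12 = 105

105


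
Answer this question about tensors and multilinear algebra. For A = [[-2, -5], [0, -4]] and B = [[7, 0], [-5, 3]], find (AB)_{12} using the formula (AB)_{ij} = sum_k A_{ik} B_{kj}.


(AB)_{ij} = sum_k A_{ik} B_{kj}.
For i=1, j=2:
A_{11} * B_{12} = -2 * 0 = 0
A_{12} * B_{22} = -5 * 3 = -15
Sum = 0 + -15 = -15

-15


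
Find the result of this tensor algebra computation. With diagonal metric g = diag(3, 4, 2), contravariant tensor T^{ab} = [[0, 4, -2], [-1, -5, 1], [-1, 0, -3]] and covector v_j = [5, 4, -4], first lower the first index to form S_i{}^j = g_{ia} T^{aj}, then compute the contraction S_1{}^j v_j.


Step 1: lower the first index. For a diagonal metric, g_{ia} T^{aj} = g_{ii} T^{ij} (no sum on i).
g_{11} = 3
S_1{}^1 = 3 * T^{11} = 3 * 0 = 0
S_1{}^2 = 3 * T^{12} = 3 * 4 = 12
S_1{}^3 = 3 * T^{13} = 3 * -2 = -6
Step 2: contract S_1{}^j with v_j.
S_1{}^1 * v_1 = 0 * 5 = 0
S_1{}^2 * v_2 = 12 * 4 = 48
S_1{}^3 * v_3 = -6 * -4 = 24
Result = 0 + 48 + 24 = 72

72
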